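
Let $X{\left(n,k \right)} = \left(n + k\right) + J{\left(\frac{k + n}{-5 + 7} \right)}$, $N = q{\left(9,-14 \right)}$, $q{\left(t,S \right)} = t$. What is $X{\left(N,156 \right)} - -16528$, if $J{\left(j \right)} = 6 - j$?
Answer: $\frac{33233}{2} \approx 16617.0$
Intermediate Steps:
$N = 9$
$X{\left(n,k \right)} = 6 + \frac{k}{2} + \frac{n}{2}$ ($X{\left(n,k \right)} = \left(n + k\right) - \left(-6 + \frac{k + n}{-5 + 7}\right) = \left(k + n\right) - \left(-6 + \frac{k + n}{2}\right) = \left(k + n\right) - \left(-6 + \left(k + n\right) \frac{1}{2}\right) = \left(k + n\right) - \left(-6 + \frac{k}{2} + \frac{n}{2}\right) = 6 + \frac{k}{2} + \frac{n}{2}$)
$X{\left(N,156 \right)} - -16528 = \left(6 + \frac{1}{2} \cdot 156 + \frac{1}{2} \cdot 9\right) - -16528 = \left(6 + 78 + \frac{9}{2}\right) + 16528 = \frac{177}{2} + 16528 = \frac{33233}{2}$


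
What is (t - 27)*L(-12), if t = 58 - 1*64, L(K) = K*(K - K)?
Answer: 0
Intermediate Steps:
L(K) = 0 (L(K) = K*0 = 0)
t = -6 (t = 58 - 64 = -6)
(t - 27)*L(-12) = (-6 - 27)*0 = -33*0 = 0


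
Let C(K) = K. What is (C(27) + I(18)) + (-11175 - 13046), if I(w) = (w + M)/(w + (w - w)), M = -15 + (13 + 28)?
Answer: -217724/9 ≈ -24192.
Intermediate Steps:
M = 26 (M = -15 + 41 = 26)
I(w) = (26 + w)/w (I(w) = (w + 26)/(w + (w - w)) = (26 + w)/(w + 0) = (26 + w)/w)
(C(27) + I(18)) + (-11175 - 13046) = (27 + (26 + 18)/18) + (-11175 - 13046) = (27 + (1/18)*44) - 24221 = (27 + 22/9) - 24221 = 265/9 - 24221 = -217724/9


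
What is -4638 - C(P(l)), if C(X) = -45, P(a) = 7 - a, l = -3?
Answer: -4593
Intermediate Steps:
-4638 - C(P(l)) = -4638 - 1*(-45) = -4638 + 45 = -4593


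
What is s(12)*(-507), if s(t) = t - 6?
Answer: -3042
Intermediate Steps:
s(t) = -6 + t
s(12)*(-507) = (-6 + 12)*(-507) = 6*(-507) = -3042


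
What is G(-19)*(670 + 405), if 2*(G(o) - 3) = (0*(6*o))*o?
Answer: 3225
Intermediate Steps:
G(o) = 3 (G(o) = 3 + ((0*(6*o))*o)/2 = 3 + (0*o)/2 = 3 + (1/2)*0 = 3 + 0 = 3)
G(-19)*(670 + 405) = 3*(670 + 405) = 3*1075 = 3225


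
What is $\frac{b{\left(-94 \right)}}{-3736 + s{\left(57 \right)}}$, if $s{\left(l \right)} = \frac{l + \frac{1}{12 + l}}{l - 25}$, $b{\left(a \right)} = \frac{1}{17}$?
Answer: $- \frac{1104}{70083809} \approx -1.5753 \cdot 10^{-5}$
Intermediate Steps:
$b{\left(a \right)} = \frac{1}{17}$
$s{\left(l \right)} = \frac{l + \frac{1}{12 + l}}{-25 + l}$
$\frac{b{\left(-94 \right)}}{-3736 + s{\left(57 \right)}} = \frac{1}{17 \left(-3736 + \frac{1 + 57^{2} + 12 \cdot 57}{-300 + 57^{2} - 741}\right)} = \frac{1}{17 \left(-3736 + \frac{1 + 3249 + 684}{-300 + 3249 - 741}\right)} = \frac{1}{17 \left(-3736 + \frac{1}{2208} \cdot 3934\right)} = \frac{1}{17 \left(-3736 + \frac{1967}{1104}\right)} = \frac{1}{17 \left(- \frac{4122577}{1104}\right)} = \frac{1}{17} \left(- \frac{1104}{4122577}\right) = - \frac{1104}{70083809}$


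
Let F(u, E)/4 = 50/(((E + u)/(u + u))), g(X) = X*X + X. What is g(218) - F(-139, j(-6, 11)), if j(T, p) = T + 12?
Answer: 6294086/133 ≈ 47324.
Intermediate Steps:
j(T, p) = 12 + T
g(X) = X + X**2 (g(X) = X**2 + X = X + X**2)
F(u, E) = 400*u/(E + u) (F(u, E) = 4*(50/(((E + u)/(u + u)))) = 4*(50/(((E + u)/((2*u))))) = 4*(50/(((E + u)*(1/(2*u))))) = 4*(50/(((E + u)/(2*u)))) = 4*(50*(2*u/(E + u))) = 4*(100*u/(E + u)) = 400*u/(E + u))
g(218) - F(-139, j(-6, 11)) = 218*(1 + 218) - 400*(-139)/((12 - 6) - 139) = 218*219 - 400*(-139)/(6 - 139) = 47742 - 400*(-139)/(-133) = 47742 - 400*(-139)*(-1)/133 = 47742 - 1*55600/133 = 47742 - 55600/133 = 6294086/133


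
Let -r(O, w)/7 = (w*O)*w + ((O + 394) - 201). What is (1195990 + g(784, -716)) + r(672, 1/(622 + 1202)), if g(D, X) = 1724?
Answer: 41298134255/34656 ≈ 1.1917e+6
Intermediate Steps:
r(O, w) = -1351 - 7*O - 7*O*w² (r(O, w) = -7*((w*O)*w + ((O + 394) - 201)) = -7*((O*w)*w + ((394 + O) - 201)) = -7*(O*w² + (193 + O)) = -7*(193 + O + O*w²) = -1351 - 7*O - 7*O*w²)
(1195990 + g(784, -716)) + r(672, 1/(622 + 1202)) = (1195990 + 1724) + (-1351 - 7*672 - 7*672*(1/(622 + 1202))²) = 1197714 + (-1351 - 4704 - 7*672*(1/1824)²) = 1197714 + (-1351 - 4704 - 7*672*1/3326976) = 1197714 + (-1351 - 4704 - 49/34656) = 1197714 - 209842129/34656 = 41298134255/34656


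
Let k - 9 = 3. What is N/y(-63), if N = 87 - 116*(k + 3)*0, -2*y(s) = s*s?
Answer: -58/1323 ≈ -0.043840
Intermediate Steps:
k = 12 (k = 9 + 3 = 12)
y(s) = -s²/2 (y(s) = -s*s/2 = -s²/2)
N = 87 (N = 87 - 116*(12 + 3)*0 = 87 - 1740*0 = 87 - 116*0 = 87 + 0 = 87)
N/y(-63) = 87/((-½*(-63)²)) = 87/((-½*3969)) = 87/(-3969/2) = 87*(-2/3969) = -58/1323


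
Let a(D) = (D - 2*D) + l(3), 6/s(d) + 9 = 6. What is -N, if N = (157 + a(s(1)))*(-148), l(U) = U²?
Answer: 24864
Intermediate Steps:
s(d) = -2 (s(d) = 6/(-9 + 6) = 6/(-3) = 6*(-⅓) = -2)
a(D) = 9 - D (a(D) = (D - 2*D) + 3² = -D + 9 = 9 - D)
N = -24864 (N = (157 + (9 - 1*(-2)))*(-148) = (157 + (9 + 2))*(-148) = (157 + 11)*(-148) = 168*(-148) = -24864)
-N = -1*(-24864) = 24864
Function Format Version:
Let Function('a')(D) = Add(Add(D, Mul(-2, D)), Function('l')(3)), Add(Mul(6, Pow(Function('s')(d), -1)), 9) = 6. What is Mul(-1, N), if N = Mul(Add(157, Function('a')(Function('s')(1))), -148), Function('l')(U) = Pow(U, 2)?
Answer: 24864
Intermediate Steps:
Function('s')(d) = -2 (Function('s')(d) = Mul(6, Pow(Add(-9, 6), -1)) = Mul(6, Pow(-3, -1)) = Mul(6, Rational(-1, 3)) = -2)
Function('a')(D) = Add(9, Mul(-1, D)) (Function('a')(D) = Add(Add(D, Mul(-2, D)), Pow(3, 2)) = Add(Mul(-1, D), 9) = Add(9, Mul(-1, D)))
N = -24864 (N = Mul(Add(157, Add(9, Mul(-1, -2))), -148) = Mul(Add(157, Add(9, 2)), -148) = Mul(Add(157, 11), -148) = Mul(168, -148) = -24864)
Mul(-1, N) = Mul(-1, -24864) = 24864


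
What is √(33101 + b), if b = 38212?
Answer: √71313 ≈ 267.04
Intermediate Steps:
√(33101 + b) = √(33101 + 38212) = √71313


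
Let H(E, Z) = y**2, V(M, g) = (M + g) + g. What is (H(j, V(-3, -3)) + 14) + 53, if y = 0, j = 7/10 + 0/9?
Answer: 67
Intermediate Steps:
V(M, g) = M + 2*g
j = 7/10 (j = 7*(1/10) + 0*(1/9) = 7/10 + 0 = 7/10 ≈ 0.70000)
H(E, Z) = 0 (H(E, Z) = 0**2 = 0)
(H(j, V(-3, -3)) + 14) + 53 = (0 + 14) + 53 = 14 + 53 = 67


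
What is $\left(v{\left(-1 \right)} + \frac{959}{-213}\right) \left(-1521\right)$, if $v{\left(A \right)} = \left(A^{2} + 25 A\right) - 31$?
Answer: $\frac{6425718}{71} \approx 90503.0$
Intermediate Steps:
$v{\left(A \right)} = -31 + A^{2} + 25 A$
$\left(v{\left(-1 \right)} + \frac{959}{-213}\right) \left(-1521\right) = \left(\left(-31 + \left(-1\right)^{2} + 25 \left(-1\right)\right) + \frac{959}{-213}\right) \left(-1521\right) = \left(\left(-31 + 1 - 25\right) + 959 \left(- \frac{1}{213}\right)\right) \left(-1521\right) = \left(-55 - \frac{959}{213}\right) \left(-1521\right) = \left(- \frac{12674}{213}\right) \left(-1521\right) = \frac{6425718}{71}$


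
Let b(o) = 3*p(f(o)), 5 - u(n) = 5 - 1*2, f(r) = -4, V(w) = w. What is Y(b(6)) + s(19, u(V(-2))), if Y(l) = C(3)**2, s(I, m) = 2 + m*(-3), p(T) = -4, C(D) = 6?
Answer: 32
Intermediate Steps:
u(n) = 2 (u(n) = 5 - (5 - 1*2) = 5 - (5 - 2) = 5 - 1*3 = 5 - 3 = 2)
s(I, m) = 2 - 3*m
b(o) = -12 (b(o) = 3*(-4) = -12)
Y(l) = 36 (Y(l) = 6**2 = 36)
Y(b(6)) + s(19, u(V(-2))) = 36 + (2 - 3*2) = 36 + (2 - 6) = 36 - 4 = 32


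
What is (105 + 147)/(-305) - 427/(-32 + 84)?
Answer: -143339/15860 ≈ -9.0378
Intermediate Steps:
(105 + 147)/(-305) - 427/(-32 + 84) = 252*(-1/305) - 427/52 = -252/305 - 427*1/52 = -252/305 - 427/52 = -143339/15860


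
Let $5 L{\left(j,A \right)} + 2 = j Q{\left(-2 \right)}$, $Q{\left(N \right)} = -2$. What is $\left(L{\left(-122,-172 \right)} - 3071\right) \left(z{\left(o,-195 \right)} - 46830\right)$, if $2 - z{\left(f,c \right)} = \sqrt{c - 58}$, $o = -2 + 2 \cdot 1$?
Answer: $\frac{707711564}{5} + \frac{15113 i \sqrt{253}}{5} \approx 1.4154 \cdot 10^{8} + 48077.0 i$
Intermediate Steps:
$o = 0$ ($o = -2 + 2 = 0$)
$L{\left(j,A \right)} = - \frac{2}{5} - \frac{2 j}{5}$ ($L{\left(j,A \right)} = - \frac{2}{5} + \frac{j \left(-2\right)}{5} = - \frac{2}{5} + \frac{\left(-2\right) j}{5} = - \frac{2}{5} - \frac{2 j}{5}$)
$z{\left(f,c \right)} = 2 - \sqrt{-58 + c}$ ($z{\left(f,c \right)} = 2 - \sqrt{c - 58} = 2 - \sqrt{-58 + c}$)
$\left(L{\left(-122,-172 \right)} - 3071\right) \left(z{\left(o,-195 \right)} - 46830\right) = \left(\left(- \frac{2}{5} - - \frac{244}{5}\right) - 3071\right) \left(\left(2 - \sqrt{-58 - 195}\right) - 46830\right) = \left(\left(- \frac{2}{5} + \frac{244}{5}\right) + \left(-21140 + 18069\right)\right) \left(\left(2 - \sqrt{-253}\right) - 46830\right) = \left(\frac{242}{5} - 3071\right) \left(\left(2 - i \sqrt{253}\right) - 46830\right) = - \frac{15113 \left(\left(2 - i \sqrt{253}\right) - 46830\right)}{5} = - \frac{15113 \left(-46828 - i \sqrt{253}\right)}{5} = \frac{707711564}{5} + \frac{15113 i \sqrt{253}}{5}$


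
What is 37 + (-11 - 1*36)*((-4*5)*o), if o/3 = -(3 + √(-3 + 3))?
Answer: -8423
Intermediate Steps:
o = -9 (o = 3*(-(3 + √(-3 + 3))) = 3*(-(3 + √0)) = 3*(-(3 + 0)) = 3*(-1*3) = 3*(-3) = -9)
37 + (-11 - 1*36)*((-4*5)*o) = 37 + (-11 - 1*36)*(-4*5*(-9)) = 37 + (-11 - 36)*(-20*(-9)) = 37 - 47*180 = 37 - 8460 = -8423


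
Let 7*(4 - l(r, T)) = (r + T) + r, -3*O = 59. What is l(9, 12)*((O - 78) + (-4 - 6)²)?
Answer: -⅔ ≈ -0.66667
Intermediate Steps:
O = -59/3 (O = -⅓*59 = -59/3 ≈ -19.667)
l(r, T) = 4 - 2*r/7 - T/7 (l(r, T) = 4 - ((r + T) + r)/7 = 4 - ((T + r) + r)/7 = 4 - (T + 2*r)/7 = 4 + (-2*r/7 - T/7) = 4 - 2*r/7 - T/7)
l(9, 12)*((O - 78) + (-4 - 6)²) = (4 - 2/7*9 - ⅐*12)*((-59/3 - 78) + (-4 - 6)²) = (4 - 18/7 - 12/7)*(-293/3 + (-10)²) = -2*(-293/3 + 100)/7 = -2/7*7/3 = -⅔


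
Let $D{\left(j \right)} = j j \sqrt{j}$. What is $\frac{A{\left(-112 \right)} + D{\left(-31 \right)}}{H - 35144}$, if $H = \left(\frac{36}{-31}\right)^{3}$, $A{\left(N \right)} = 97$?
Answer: $- \frac{2889727}{1047021560} - \frac{28629151 i \sqrt{31}}{1047021560} \approx -0.0027599 - 0.15224 i$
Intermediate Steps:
$H = - \frac{46656}{29791}$ ($H = \left(36 \left(- \frac{1}{31}\right)\right)^{3} = \left(- \frac{36}{31}\right)^{3} = - \frac{46656}{29791} \approx -1.5661$)
$D{\left(j \right)} = j^{\frac{5}{2}}$ ($D{\left(j \right)} = j^{2} \sqrt{j} = j^{\frac{5}{2}}$)
$\frac{A{\left(-112 \right)} + D{\left(-31 \right)}}{H - 35144} = \frac{97 + \left(-31\right)^{\frac{5}{2}}}{- \frac{46656}{29791} - 35144} = \frac{97 + 961 i \sqrt{31}}{- \frac{1047021560}{29791}} = \left(97 + 961 i \sqrt{31}\right) \left(- \frac{29791}{1047021560}\right) = - \frac{2889727}{1047021560} - \frac{28629151 i \sqrt{31}}{1047021560}$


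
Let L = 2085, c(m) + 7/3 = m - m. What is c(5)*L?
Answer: -4865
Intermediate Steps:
c(m) = -7/3 (c(m) = -7/3 + (m - m) = -7/3 + 0 = -7/3)
c(5)*L = -7/3*2085 = -4865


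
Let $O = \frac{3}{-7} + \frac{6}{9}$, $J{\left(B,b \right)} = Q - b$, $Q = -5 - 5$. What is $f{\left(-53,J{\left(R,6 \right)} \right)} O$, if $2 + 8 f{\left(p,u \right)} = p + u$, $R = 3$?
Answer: $- \frac{355}{168} \approx -2.1131$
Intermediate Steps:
$Q = -10$ ($Q = -5 - 5 = -10$)
$J{\left(B,b \right)} = -10 - b$
$f{\left(p,u \right)} = - \frac{1}{4} + \frac{p}{8} + \frac{u}{8}$ ($f{\left(p,u \right)} = - \frac{1}{4} + \frac{p + u}{8} = - \frac{1}{4} + \left(\frac{p}{8} + \frac{u}{8}\right) = - \frac{1}{4} + \frac{p}{8} + \frac{u}{8}$)
$O = \frac{5}{21}$ ($O = 3 \left(- \frac{1}{7}\right) + 6 \cdot \frac{1}{9} = - \frac{3}{7} + \frac{2}{3} = \frac{5}{21} \approx 0.2381$)
$f{\left(-53,J{\left(R,6 \right)} \right)} O = \left(- \frac{1}{4} + \frac{1}{8} \left(-53\right) + \frac{-10 - 6}{8}\right) \frac{5}{21} = \left(- \frac{1}{4} - \frac{53}{8} + \frac{-10 - 6}{8}\right) \frac{5}{21} = \left(- \frac{1}{4} - \frac{53}{8} + \frac{1}{8} \left(-16\right)\right) \frac{5}{21} = \left(- \frac{1}{4} - \frac{53}{8} - 2\right) \frac{5}{21} = \left(- \frac{71}{8}\right) \frac{5}{21} = - \frac{355}{168}$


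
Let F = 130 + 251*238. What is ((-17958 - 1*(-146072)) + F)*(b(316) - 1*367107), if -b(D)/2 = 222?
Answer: -69092972082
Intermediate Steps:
b(D) = -444 (b(D) = -2*222 = -444)
F = 59868 (F = 130 + 59738 = 59868)
((-17958 - 1*(-146072)) + F)*(b(316) - 1*367107) = ((-17958 - 1*(-146072)) + 59868)*(-444 - 1*367107) = ((-17958 + 146072) + 59868)*(-444 - 367107) = (128114 + 59868)*(-367551) = 187982*(-367551) = -69092972082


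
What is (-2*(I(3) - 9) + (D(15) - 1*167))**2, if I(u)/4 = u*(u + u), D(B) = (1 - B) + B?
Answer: 85264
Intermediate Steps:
D(B) = 1
I(u) = 8*u**2 (I(u) = 4*(u*(u + u)) = 4*(u*(2*u)) = 4*(2*u**2) = 8*u**2)
(-2*(I(3) - 9) + (D(15) - 1*167))**2 = (-2*(8*3**2 - 9) + (1 - 1*167))**2 = (-2*(8*9 - 9) + (1 - 167))**2 = (-2*(72 - 9) - 166)**2 = (-2*63 - 166)**2 = (-126 - 166)**2 = (-292)**2 = 85264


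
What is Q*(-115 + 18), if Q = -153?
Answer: 14841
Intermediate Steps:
Q*(-115 + 18) = -153*(-115 + 18) = -153*(-97) = 14841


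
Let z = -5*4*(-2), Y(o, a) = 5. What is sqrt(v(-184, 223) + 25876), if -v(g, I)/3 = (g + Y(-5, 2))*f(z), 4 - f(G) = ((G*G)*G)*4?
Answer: 2*I*sqrt(34360994) ≈ 11724.0*I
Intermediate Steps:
z = 40 (z = -20*(-2) = 40)
f(G) = 4 - 4*G**3 (f(G) = 4 - (G*G)*G*4 = 4 - G**2*G*4 = 4 - G**3*4 = 4 - 4*G**3)
v(g, I) = 3839940 + 767988*g (v(g, I) = -3*(g + 5)*(4 - 4*40**3) = -3*(5 + g)*(4 - 4*64000) = -3*(5 + g)*(4 - 256000) = -3*(5 + g)*(-255996) = -3*(-1279980 - 255996*g) = 3839940 + 767988*g)
sqrt(v(-184, 223) + 25876) = sqrt((3839940 + 767988*(-184)) + 25876) = sqrt((3839940 - 141309792) + 25876) = sqrt(-137469852 + 25876) = sqrt(-137443976) = 2*I*sqrt(34360994)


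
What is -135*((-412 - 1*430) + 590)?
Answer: 34020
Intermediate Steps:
-135*((-412 - 1*430) + 590) = -135*((-412 - 430) + 590) = -135*(-842 + 590) = -135*(-252) = 34020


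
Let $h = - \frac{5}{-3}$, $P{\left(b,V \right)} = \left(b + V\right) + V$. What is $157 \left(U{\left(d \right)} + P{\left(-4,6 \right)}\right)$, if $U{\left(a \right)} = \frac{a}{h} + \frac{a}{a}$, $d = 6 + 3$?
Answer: $\frac{11304}{5} \approx 2260.8$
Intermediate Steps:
$P{\left(b,V \right)} = b + 2 V$ ($P{\left(b,V \right)} = \left(V + b\right) + V = b + 2 V$)
$h = \frac{5}{3}$ ($h = \left(-5\right) \left(- \frac{1}{3}\right) = \frac{5}{3} \approx 1.6667$)
$d = 9$
$U{\left(a \right)} = 1 + \frac{3 a}{5}$ ($U{\left(a \right)} = \frac{a}{\frac{5}{3}} + \frac{a}{a} = a \frac{3}{5} + 1 = \frac{3 a}{5} + 1 = 1 + \frac{3 a}{5}$)
$157 \left(U{\left(d \right)} + P{\left(-4,6 \right)}\right) = 157 \left(\left(1 + \frac{3}{5} \cdot 9\right) + \left(-4 + 2 \cdot 6\right)\right) = 157 \left(\left(1 + \frac{27}{5}\right) + \left(-4 + 12\right)\right) = 157 \left(\frac{32}{5} + 8\right) = 157 \cdot \frac{72}{5} = \frac{11304}{5}$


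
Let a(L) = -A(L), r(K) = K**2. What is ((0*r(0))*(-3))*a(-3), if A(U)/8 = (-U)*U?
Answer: 0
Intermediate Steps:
A(U) = -8*U**2 (A(U) = 8*((-U)*U) = 8*(-U**2) = -8*U**2)
a(L) = 8*L**2 (a(L) = -(-8)*L**2 = 8*L**2)
((0*r(0))*(-3))*a(-3) = ((0*0**2)*(-3))*(8*(-3)**2) = ((0*0)*(-3))*(8*9) = (0*(-3))*72 = 0*72 = 0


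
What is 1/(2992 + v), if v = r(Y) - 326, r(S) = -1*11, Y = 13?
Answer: 1/2655 ≈ 0.00037665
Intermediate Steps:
r(S) = -11
v = -337 (v = -11 - 326 = -337)
1/(2992 + v) = 1/(2992 - 337) = 1/2655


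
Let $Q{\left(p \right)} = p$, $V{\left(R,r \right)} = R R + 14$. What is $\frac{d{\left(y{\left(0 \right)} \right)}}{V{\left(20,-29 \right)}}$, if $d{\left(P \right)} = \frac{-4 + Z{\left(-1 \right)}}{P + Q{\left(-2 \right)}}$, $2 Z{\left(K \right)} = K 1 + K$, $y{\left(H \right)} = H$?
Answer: $\frac{5}{828} \approx 0.0060387$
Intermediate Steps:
$V{\left(R,r \right)} = 14 + R^{2}$ ($V{\left(R,r \right)} = R^{2} + 14 = 14 + R^{2}$)
$Z{\left(K \right)} = K$ ($Z{\left(K \right)} = \frac{K 1 + K}{2} = \frac{K + K}{2} = \frac{2 K}{2} = K$)
$d{\left(P \right)} = - \frac{5}{-2 + P}$ ($d{\left(P \right)} = \frac{-4 - 1}{P - 2} = - \frac{5}{-2 + P}$)
$\frac{d{\left(y{\left(0 \right)} \right)}}{V{\left(20,-29 \right)}} = \frac{\left(-5\right) \frac{1}{-2 + 0}}{14 + 20^{2}} = \frac{\left(-5\right) \frac{1}{-2}}{14 + 400} = \frac{\left(-5\right) \left(- \frac{1}{2}\right)}{414} = \frac{1}{414} \cdot \frac{5}{2} = \frac{5}{828}$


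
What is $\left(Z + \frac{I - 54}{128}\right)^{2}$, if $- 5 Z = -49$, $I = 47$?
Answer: $\frac{38900169}{409600} \approx 94.971$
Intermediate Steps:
$Z = \frac{49}{5}$ ($Z = \left(- \frac{1}{5}\right) \left(-49\right) = \frac{49}{5} \approx 9.8$)
$\left(Z + \frac{I - 54}{128}\right)^{2} = \left(\frac{49}{5} + \frac{47 - 54}{128}\right)^{2} = \left(\frac{49}{5} - \frac{7}{128}\right)^{2} = \left(\frac{6237}{640}\right)^{2} = \frac{38900169}{409600}$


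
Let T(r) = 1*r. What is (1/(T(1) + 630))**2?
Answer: 1/398161 ≈ 2.5115e-6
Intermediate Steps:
T(r) = r
(1/(T(1) + 630))**2 = (1/(1 + 630))**2 = (1/631)**2 = 1/398161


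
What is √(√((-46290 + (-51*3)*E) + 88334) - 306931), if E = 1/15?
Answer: √(-7673275 + 5*√1050845)/5 ≈ 553.83*I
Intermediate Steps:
E = 1/15 ≈ 0.066667
√(√((-46290 + (-51*3)*E) + 88334) - 306931) = √(√((-46290 - 51*3*(1/15)) + 88334) - 306931) = √(√((-46290 - 153*1/15) + 88334) - 306931) = √(√((-46290 - 51/5) + 88334) - 306931) = √(√(-231501/5 + 88334) - 306931) = √(√(210169/5) - 306931) = √(√1050845/5 - 306931) = √(-306931 + √1050845/5)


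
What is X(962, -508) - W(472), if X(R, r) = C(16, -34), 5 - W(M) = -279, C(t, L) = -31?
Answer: -315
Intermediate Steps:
W(M) = 284 (W(M) = 5 - 1*(-279) = 5 + 279 = 284)
X(R, r) = -31
X(962, -508) - W(472) = -31 - 1*284 = -31 - 284 = -315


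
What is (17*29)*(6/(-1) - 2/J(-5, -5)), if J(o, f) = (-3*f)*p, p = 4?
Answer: -89233/30 ≈ -2974.4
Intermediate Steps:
J(o, f) = -12*f (J(o, f) = -3*f*4 = -12*f)
(17*29)*(6/(-1) - 2/J(-5, -5)) = (17*29)*(6/(-1) - 2/((-12*(-5)))) = 493*(6*(-1) - 2/60) = 493*(-6 - 2*1/60) = 493*(-6 - 1/30) = 493*(-181/30) = -89233/30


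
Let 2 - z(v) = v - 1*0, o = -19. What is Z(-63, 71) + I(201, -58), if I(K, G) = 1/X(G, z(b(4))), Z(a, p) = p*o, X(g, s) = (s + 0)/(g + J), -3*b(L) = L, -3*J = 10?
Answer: -6837/5 ≈ -1367.4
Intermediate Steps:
J = -10/3 (J = -1/3*10 = -10/3 ≈ -3.3333)
b(L) = -L/3
z(v) = 2 - v (z(v) = 2 - (v - 1*0) = 2 - (v + 0) = 2 - v)
X(g, s) = s/(-10/3 + g) (X(g, s) = (s + 0)/(g - 10/3) = s/(-10/3 + g))
Z(a, p) = -19*p (Z(a, p) = p*(-19) = -19*p)
I(K, G) = -1 + 3*G/10 (I(K, G) = 1/(3*(2 - (-1)*4/3)/(-10 + 3*G)) = 1/(3*(2 - 1*(-4/3))/(-10 + 3*G)) = 1/(3*(2 + 4/3)/(-10 + 3*G)) = 1/(3*(10/3)/(-10 + 3*G)) = 1/(10/(-10 + 3*G)) = -1 + 3*G/10)
Z(-63, 71) + I(201, -58) = -19*71 + (-1 + (3/10)*(-58)) = -1349 + (-1 - 87/5) = -1349 - 92/5 = -6837/5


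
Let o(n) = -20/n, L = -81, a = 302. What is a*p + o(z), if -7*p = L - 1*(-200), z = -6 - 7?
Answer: -66722/13 ≈ -5132.5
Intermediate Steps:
z = -13
p = -17 (p = -(-81 - 1*(-200))/7 = -(-81 + 200)/7 = -⅐*119 = -17)
a*p + o(z) = 302*(-17) - 20/(-13) = -5134 - 20*(-1/13) = -5134 + 20/13 = -66722/13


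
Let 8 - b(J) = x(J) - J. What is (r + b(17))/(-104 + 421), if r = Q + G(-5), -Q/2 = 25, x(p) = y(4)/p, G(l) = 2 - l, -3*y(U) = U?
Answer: -914/16167 ≈ -0.056535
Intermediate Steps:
y(U) = -U/3
x(p) = -4/(3*p) (x(p) = (-⅓*4)/p = -4/(3*p))
Q = -50 (Q = -2*25 = -50)
r = -43 (r = -50 + (2 - 1*(-5)) = -50 + (2 + 5) = -50 + 7 = -43)
b(J) = 8 + J + 4/(3*J) (b(J) = 8 - (-4/(3*J) - J) = 8 - (-J - 4/(3*J)) = 8 + (J + 4/(3*J)) = 8 + J + 4/(3*J))
(r + b(17))/(-104 + 421) = (-43 + (8 + 17 + (4/3)/17))/(-104 + 421) = (-43 + (8 + 17 + (4/3)*(1/17)))/317 = (-43 + (8 + 17 + 4/51))*(1/317) = (-43 + 1279/51)*(1/317) = -914/51*1/317 = -914/16167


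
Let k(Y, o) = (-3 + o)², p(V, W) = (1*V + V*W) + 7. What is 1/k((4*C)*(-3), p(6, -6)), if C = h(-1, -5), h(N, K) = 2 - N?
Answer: 1/676 ≈ 0.0014793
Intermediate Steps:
p(V, W) = 7 + V + V*W (p(V, W) = (V + V*W) + 7 = 7 + V + V*W)
C = 3 (C = 2 - 1*(-1) = 2 + 1 = 3)
1/k((4*C)*(-3), p(6, -6)) = 1/((-3 + (7 + 6 + 6*(-6)))²) = 1/((-3 + (7 + 6 - 36))²) = 1/((-3 - 23)²) = 1/((-26)²) = 1/676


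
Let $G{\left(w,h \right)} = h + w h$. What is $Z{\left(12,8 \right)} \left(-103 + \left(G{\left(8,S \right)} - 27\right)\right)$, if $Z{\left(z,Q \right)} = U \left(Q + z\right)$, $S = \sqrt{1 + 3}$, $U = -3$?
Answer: $6720$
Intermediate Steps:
$S = 2$ ($S = \sqrt{4} = 2$)
$Z{\left(z,Q \right)} = - 3 Q - 3 z$ ($Z{\left(z,Q \right)} = - 3 \left(Q + z\right) = - 3 Q - 3 z$)
$G{\left(w,h \right)} = h + h w$
$Z{\left(12,8 \right)} \left(-103 + \left(G{\left(8,S \right)} - 27\right)\right) = \left(\left(-3\right) 8 - 36\right) \left(-103 + \left(2 \left(1 + 8\right) - 27\right)\right) = \left(-24 - 36\right) \left(-103 + \left(2 \cdot 9 - 27\right)\right) = - 60 \left(-103 + \left(18 - 27\right)\right) = - 60 \left(-103 - 9\right) = \left(-60\right) \left(-112\right) = 6720$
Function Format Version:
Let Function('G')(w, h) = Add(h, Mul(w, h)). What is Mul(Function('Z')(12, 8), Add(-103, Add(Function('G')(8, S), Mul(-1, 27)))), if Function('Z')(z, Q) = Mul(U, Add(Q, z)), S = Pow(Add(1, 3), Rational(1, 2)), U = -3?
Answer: 6720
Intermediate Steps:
S = 2 (S = Pow(4, Rational(1, 2)) = 2)
Function('Z')(z, Q) = Add(Mul(-3, Q), Mul(-3, z)) (Function('Z')(z, Q) = Mul(-3, Add(Q, z)) = Add(Mul(-3, Q), Mul(-3, z)))
Function('G')(w, h) = Add(h, Mul(h, w))
Mul(Function('Z')(12, 8), Add(-103, Add(Function('G')(8, S), Mul(-1, 27)))) = Mul(Add(Mul(-3, 8), Mul(-3, 12)), Add(-103, Add(Mul(2, Add(1, 8)), Mul(-1, 27)))) = Mul(Add(-24, -36), Add(-103, Add(Mul(2, 9), -27))) = Mul(-60, Add(-103, Add(18, -27))) = Mul(-60, Add(-103, -9)) = Mul(-60, -112) = 6720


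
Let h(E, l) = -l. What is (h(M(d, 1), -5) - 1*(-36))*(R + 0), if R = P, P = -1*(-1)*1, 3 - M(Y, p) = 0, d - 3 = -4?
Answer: 41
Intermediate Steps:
d = -1 (d = 3 - 4 = -1)
M(Y, p) = 3 (M(Y, p) = 3 - 1*0 = 3 + 0 = 3)
P = 1 (P = 1*1 = 1)
R = 1
(h(M(d, 1), -5) - 1*(-36))*(R + 0) = (-1*(-5) - 1*(-36))*(1 + 0) = (5 + 36)*1 = 41*1 = 41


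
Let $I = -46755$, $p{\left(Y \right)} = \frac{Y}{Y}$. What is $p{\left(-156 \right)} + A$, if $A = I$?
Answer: $-46754$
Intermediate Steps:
$p{\left(Y \right)} = 1$
$A = -46755$
$p{\left(-156 \right)} + A = 1 - 46755 = -46754$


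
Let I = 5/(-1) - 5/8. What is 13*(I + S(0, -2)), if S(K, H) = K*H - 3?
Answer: -897/8 ≈ -112.13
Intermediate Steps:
S(K, H) = -3 + H*K (S(K, H) = H*K - 3 = -3 + H*K)
I = -45/8 (I = 5*(-1) - 5*⅛ = -5 - 5/8 = -45/8 ≈ -5.6250)
13*(I + S(0, -2)) = 13*(-45/8 + (-3 - 2*0)) = 13*(-45/8 + (-3 + 0)) = 13*(-45/8 - 3) = 13*(-69/8) = -897/8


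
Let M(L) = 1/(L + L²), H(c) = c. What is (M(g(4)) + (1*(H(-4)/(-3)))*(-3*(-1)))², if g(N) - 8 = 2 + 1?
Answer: 279841/17424 ≈ 16.061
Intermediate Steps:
g(N) = 11 (g(N) = 8 + (2 + 1) = 8 + 3 = 11)
(M(g(4)) + (1*(H(-4)/(-3)))*(-3*(-1)))² = (1/(11*(1 + 11)) + (1*(-4/(-3)))*(-3*(-1)))² = ((1/11)/12 + (1*(-4*(-⅓)))*3)² = ((1/11)*(1/12) + (1*(4/3))*3)² = (1/132 + (4/3)*3)² = (1/132 + 4)² = (529/132)² = 279841/17424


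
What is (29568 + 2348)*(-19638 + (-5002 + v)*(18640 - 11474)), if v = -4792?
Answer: -2240613054872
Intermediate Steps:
(29568 + 2348)*(-19638 + (-5002 + v)*(18640 - 11474)) = (29568 + 2348)*(-19638 + (-5002 - 4792)*(18640 - 11474)) = 31916*(-19638 - 9794*7166) = 31916*(-19638 - 70183804) = 31916*(-70203442) = -2240613054872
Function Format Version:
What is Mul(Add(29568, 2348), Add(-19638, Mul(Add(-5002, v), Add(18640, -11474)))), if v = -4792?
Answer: -2240613054872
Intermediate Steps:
Mul(Add(29568, 2348), Add(-19638, Mul(Add(-5002, v), Add(18640, -11474)))) = Mul(Add(29568, 2348), Add(-19638, Mul(Add(-5002, -4792), Add(18640, -11474)))) = Mul(31916, Add(-19638, Mul(-9794, 7166))) = Mul(31916, Add(-19638, -70183804)) = Mul(31916, -70203442) = -2240613054872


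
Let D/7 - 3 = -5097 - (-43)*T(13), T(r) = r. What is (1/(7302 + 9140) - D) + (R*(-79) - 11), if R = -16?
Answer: 542553117/16442 ≈ 32998.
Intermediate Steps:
D = -31745 (D = 21 + 7*(-5097 - (-43)*13) = 21 + 7*(-5097 - 1*(-559)) = 21 + 7*(-5097 + 559) = 21 + 7*(-4538) = 21 - 31766 = -31745)
(1/(7302 + 9140) - D) + (R*(-79) - 11) = (1/(7302 + 9140) - 1*(-31745)) + (-16*(-79) - 11) = (1/16442 + 31745) + (1264 - 11) = (1/16442 + 31745) + 1253 = 521951291/16442 + 1253 = 542553117/16442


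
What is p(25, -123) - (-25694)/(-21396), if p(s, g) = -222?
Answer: -2387803/10698 ≈ -223.20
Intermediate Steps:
p(25, -123) - (-25694)/(-21396) = -222 - (-25694)/(-21396) = -222 - (-25694)*(-1)/21396 = -222 - 1*12847/10698 = -222 - 12847/10698 = -2387803/10698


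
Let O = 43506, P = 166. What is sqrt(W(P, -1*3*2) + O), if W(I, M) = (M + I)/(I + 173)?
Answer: sqrt(4999807266)/339 ≈ 208.58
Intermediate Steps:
W(I, M) = (I + M)/(173 + I)
sqrt(W(P, -1*3*2) + O) = sqrt((166 - 1*3*2)/(173 + 166) + 43506) = sqrt((166 - 3*2)/339 + 43506) = sqrt((166 - 6)/339 + 43506) = sqrt((1/339)*160 + 43506) = sqrt(160/339 + 43506) = sqrt(14748694/339) = sqrt(4999807266)/339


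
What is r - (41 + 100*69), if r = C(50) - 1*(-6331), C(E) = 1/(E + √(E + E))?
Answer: -36599/60 ≈ -609.98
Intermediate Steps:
C(E) = 1/(E + √2*√E) (C(E) = 1/(E + √(2*E)) = 1/(E + √2*√E))
r = 379861/60 (r = 1/(50 + √2*√50) - 1*(-6331) = 1/(50 + √2*(5*√2)) + 6331 = 1/(50 + 10) + 6331 = 1/60 + 6331 = 379861/60 ≈ 6331.0)
r - (41 + 100*69) = 379861/60 - (41 + 100*69) = 379861/60 - (41 + 6900) = 379861/60 - 1*6941 = 379861/60 - 6941 = -36599/60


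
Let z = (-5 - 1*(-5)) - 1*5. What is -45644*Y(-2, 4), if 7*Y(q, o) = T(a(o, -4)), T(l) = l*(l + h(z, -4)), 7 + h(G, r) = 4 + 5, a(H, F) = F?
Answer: -365152/7 ≈ -52165.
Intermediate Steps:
z = -5 (z = (-5 + 5) - 5 = 0 - 5 = -5)
h(G, r) = 2 (h(G, r) = -7 + (4 + 5) = -7 + 9 = 2)
T(l) = l*(2 + l) (T(l) = l*(l + 2) = l*(2 + l))
Y(q, o) = 8/7 (Y(q, o) = (-4*(2 - 4))/7 = (-4*(-2))/7 = (1/7)*8 = 8/7)
-45644*Y(-2, 4) = -45644*8/7 = -365152/7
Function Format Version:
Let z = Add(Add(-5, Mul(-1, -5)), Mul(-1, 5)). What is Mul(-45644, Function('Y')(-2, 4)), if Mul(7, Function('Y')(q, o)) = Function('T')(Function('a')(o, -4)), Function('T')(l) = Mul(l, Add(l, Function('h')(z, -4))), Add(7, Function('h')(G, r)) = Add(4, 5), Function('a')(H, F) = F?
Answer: Rational(-365152, 7) ≈ -52165.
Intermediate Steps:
z = -5 (z = Add(Add(-5, 5), -5) = Add(0, -5) = -5)
Function('h')(G, r) = 2 (Function('h')(G, r) = Add(-7, Add(4, 5)) = Add(-7, 9) = 2)
Function('T')(l) = Mul(l, Add(2, l)) (Function('T')(l) = Mul(l, Add(l, 2)) = Mul(l, Add(2, l)))
Function('Y')(q, o) = Rational(8, 7) (Function('Y')(q, o) = Mul(Rational(1, 7), Mul(-4, Add(2, -4))) = Mul(Rational(1, 7), Mul(-4, -2)) = Mul(Rational(1, 7), 8) = Rational(8, 7))
Mul(-45644, Function('Y')(-2, 4)) = Mul(-45644, Rational(8, 7)) = Rational(-365152, 7)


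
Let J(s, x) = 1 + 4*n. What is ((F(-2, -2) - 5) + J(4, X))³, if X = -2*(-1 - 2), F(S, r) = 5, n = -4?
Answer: -3375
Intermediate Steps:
X = 6 (X = -2*(-3) = 6)
J(s, x) = -15 (J(s, x) = 1 + 4*(-4) = 1 - 16 = -15)
((F(-2, -2) - 5) + J(4, X))³ = ((5 - 5) - 15)³ = (0 - 15)³ = (-15)³ = -3375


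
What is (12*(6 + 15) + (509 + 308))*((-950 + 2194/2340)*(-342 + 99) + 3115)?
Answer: 32482453339/130 ≈ 2.4986e+8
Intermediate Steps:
(12*(6 + 15) + (509 + 308))*((-950 + 2194/2340)*(-342 + 99) + 3115) = (12*21 + 817)*((-950 + 2194*(1/2340))*(-243) + 3115) = (252 + 817)*((-950 + 1097/1170)*(-243) + 3115) = 1069*(-1110403/1170*(-243) + 3115) = 1069*(29980881/130 + 3115) = 1069*(30385831/130) = 32482453339/130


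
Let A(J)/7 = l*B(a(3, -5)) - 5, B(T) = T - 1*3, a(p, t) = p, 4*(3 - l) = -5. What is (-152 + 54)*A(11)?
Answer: 3430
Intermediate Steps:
l = 17/4 (l = 3 - ¼*(-5) = 3 + 5/4 = 17/4 ≈ 4.2500)
B(T) = -3 + T (B(T) = T - 3 = -3 + T)
A(J) = -35 (A(J) = 7*(17*(-3 + 3)/4 - 5) = 7*((17/4)*0 - 5) = 7*(0 - 5) = 7*(-5) = -35)
(-152 + 54)*A(11) = (-152 + 54)*(-35) = -98*(-35) = 3430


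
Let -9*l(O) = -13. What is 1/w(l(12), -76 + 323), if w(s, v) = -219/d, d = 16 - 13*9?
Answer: 101/219 ≈ 0.46119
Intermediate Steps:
l(O) = 13/9 (l(O) = -1/9*(-13) = 13/9)
d = -101 (d = 16 - 117 = -101)
w(s, v) = 219/101 (w(s, v) = -219/(-101) = -219*(-1/101) = 219/101)
1/w(l(12), -76 + 323) = 1/(219/101) = 101/219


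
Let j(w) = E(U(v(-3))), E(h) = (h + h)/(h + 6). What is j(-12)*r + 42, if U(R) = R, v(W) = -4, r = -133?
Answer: 574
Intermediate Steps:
E(h) = 2*h/(6 + h) (E(h) = (2*h)/(6 + h) = 2*h/(6 + h))
j(w) = -4 (j(w) = 2*(-4)/(6 - 4) = 2*(-4)/2 = 2*(-4)*(½) = -4)
j(-12)*r + 42 = -4*(-133) + 42 = 532 + 42 = 574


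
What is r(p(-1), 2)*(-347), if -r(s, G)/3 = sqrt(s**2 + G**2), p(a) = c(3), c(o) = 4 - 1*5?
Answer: 1041*sqrt(5) ≈ 2327.7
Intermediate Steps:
c(o) = -1 (c(o) = 4 - 5 = -1)
p(a) = -1
r(s, G) = -3*sqrt(G**2 + s**2) (r(s, G) = -3*sqrt(s**2 + G**2) = -3*sqrt(G**2 + s**2))
r(p(-1), 2)*(-347) = -3*sqrt(2**2 + (-1)**2)*(-347) = -3*sqrt(4 + 1)*(-347) = -3*sqrt(5)*(-347) = 1041*sqrt(5)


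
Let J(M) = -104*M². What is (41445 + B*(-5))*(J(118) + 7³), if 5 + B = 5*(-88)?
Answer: -63223373510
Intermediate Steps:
B = -445 (B = -5 + 5*(-88) = -5 - 440 = -445)
(41445 + B*(-5))*(J(118) + 7³) = (41445 - 445*(-5))*(-104*118² + 7³) = (41445 + 2225)*(-104*13924 + 343) = 43670*(-1448096 + 343) = 43670*(-1447753) = -63223373510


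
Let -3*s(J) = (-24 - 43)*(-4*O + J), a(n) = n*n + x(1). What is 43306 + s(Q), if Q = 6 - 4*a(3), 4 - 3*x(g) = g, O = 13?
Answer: 124156/3 ≈ 41385.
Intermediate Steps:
x(g) = 4/3 - g/3
a(n) = 1 + n² (a(n) = n*n + (4/3 - ⅓*1) = n² + (4/3 - ⅓) = n² + 1 = 1 + n²)
Q = -34 (Q = 6 - 4*(1 + 3²) = 6 - 4*(1 + 9) = 6 - 4*10 = 6 - 40 = -34)
s(J) = -3484/3 + 67*J/3 (s(J) = -(-24 - 43)*(-4*13 + J)/3 = -(-67)*(-52 + J)/3 = -(3484 - 67*J)/3 = -3484/3 + 67*J/3)
43306 + s(Q) = 43306 + (-3484/3 + (67/3)*(-34)) = 43306 + (-3484/3 - 2278/3) = 43306 - 5762/3 = 124156/3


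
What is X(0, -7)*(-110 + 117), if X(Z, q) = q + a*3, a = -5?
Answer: -154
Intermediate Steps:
X(Z, q) = -15 + q (X(Z, q) = q - 5*3 = q - 15 = -15 + q)
X(0, -7)*(-110 + 117) = (-15 - 7)*(-110 + 117) = -22*7 = -154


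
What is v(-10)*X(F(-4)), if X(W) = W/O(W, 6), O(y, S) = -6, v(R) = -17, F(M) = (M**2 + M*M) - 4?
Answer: 238/3 ≈ 79.333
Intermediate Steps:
F(M) = -4 + 2*M**2 (F(M) = (M**2 + M**2) - 4 = 2*M**2 - 4 = -4 + 2*M**2)
X(W) = -W/6 (X(W) = W/(-6) = W*(-1/6) = -W/6)
v(-10)*X(F(-4)) = -(-17)*(-4 + 2*(-4)**2)/6 = -(-17)*(-4 + 2*16)/6 = -(-17)*(-4 + 32)/6 = -(-17)*28/6 = -17*(-14/3) = 238/3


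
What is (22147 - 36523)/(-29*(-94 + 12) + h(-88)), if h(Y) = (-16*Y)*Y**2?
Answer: -2396/1817655 ≈ -0.0013182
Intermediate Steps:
h(Y) = -16*Y**3
(22147 - 36523)/(-29*(-94 + 12) + h(-88)) = (22147 - 36523)/(-29*(-94 + 12) - 16*(-88)**3) = -14376/(-29*(-82) - 16*(-681472)) = -14376/(2378 + 10903552) = -14376/10905930 = -14376*1/10905930 = -2396/1817655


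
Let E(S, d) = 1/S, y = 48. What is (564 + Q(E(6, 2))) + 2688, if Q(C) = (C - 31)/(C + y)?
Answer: 939643/289 ≈ 3251.4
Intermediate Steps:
Q(C) = (-31 + C)/(48 + C) (Q(C) = (C - 31)/(C + 48) = (-31 + C)/(48 + C))
(564 + Q(E(6, 2))) + 2688 = (564 + (-31 + 1/6)/(48 + 1/6)) + 2688 = (564 + (-31 + ⅙)/(48 + ⅙)) + 2688 = (564 - 185/6/(289/6)) + 2688 = (564 + (6/289)*(-185/6)) + 2688 = (564 - 185/289) + 2688 = 162811/289 + 2688 = 939643/289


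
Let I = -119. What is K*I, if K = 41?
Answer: -4879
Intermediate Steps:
K*I = 41*(-119) = -4879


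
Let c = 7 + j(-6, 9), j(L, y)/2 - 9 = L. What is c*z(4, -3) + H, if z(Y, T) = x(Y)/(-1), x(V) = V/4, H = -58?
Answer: -71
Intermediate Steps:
j(L, y) = 18 + 2*L
c = 13 (c = 7 + (18 + 2*(-6)) = 7 + (18 - 12) = 7 + 6 = 13)
x(V) = V/4 (x(V) = V*(¼) = V/4)
z(Y, T) = -Y/4 (z(Y, T) = (Y/4)/(-1) = (Y/4)*(-1) = -Y/4)
c*z(4, -3) + H = 13*(-¼*4) - 58 = 13*(-1) - 58 = -13 - 58 = -71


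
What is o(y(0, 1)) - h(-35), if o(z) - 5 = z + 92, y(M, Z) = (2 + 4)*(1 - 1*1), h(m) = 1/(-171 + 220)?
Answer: 4752/49 ≈ 96.980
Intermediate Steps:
h(m) = 1/49
y(M, Z) = 0 (y(M, Z) = 6*(1 - 1) = 6*0 = 0)
o(z) = 97 + z (o(z) = 5 + (z + 92) = 5 + (92 + z) = 97 + z)
o(y(0, 1)) - h(-35) = (97 + 0) - 1*1/49 = 97 - 1/49 = 4752/49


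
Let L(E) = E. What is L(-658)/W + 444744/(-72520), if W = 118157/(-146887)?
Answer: 66890651453/82391785 ≈ 811.86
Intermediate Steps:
W = -9089/11299 (W = 118157*(-1/146887) = -9089/11299 ≈ -0.80441)
L(-658)/W + 444744/(-72520) = -658/(-9089/11299) + 444744/(-72520) = -658*(-11299/9089) + 444744*(-1/72520) = 7434742/9089 - 55593/9065 = 66890651453/82391785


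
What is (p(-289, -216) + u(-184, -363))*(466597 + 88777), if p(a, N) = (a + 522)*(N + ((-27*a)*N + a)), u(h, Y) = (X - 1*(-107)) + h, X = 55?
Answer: -218165941729554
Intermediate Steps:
u(h, Y) = 162 + h (u(h, Y) = (55 - 1*(-107)) + h = (55 + 107) + h = 162 + h)
p(a, N) = (522 + a)*(N + a - 27*N*a) (p(a, N) = (522 + a)*(N + (-27*N*a + a)) = (522 + a)*(N + (a - 27*N*a)) = (522 + a)*(N + a - 27*N*a))
(p(-289, -216) + u(-184, -363))*(466597 + 88777) = (((-289)² + 522*(-216) + 522*(-289) - 14093*(-216)*(-289) - 27*(-216)*(-289)²) + (162 - 184))*(466597 + 88777) = ((83521 - 112752 - 150858 - 879741432 - 27*(-216)*83521) - 22)*555374 = ((83521 - 112752 - 150858 - 879741432 + 487094472) - 22)*555374 = (-392827049 - 22)*555374 = -392827071*555374 = -218165941729554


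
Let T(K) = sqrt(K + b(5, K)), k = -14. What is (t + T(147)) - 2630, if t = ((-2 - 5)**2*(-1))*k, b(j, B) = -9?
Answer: -1944 + sqrt(138) ≈ -1932.3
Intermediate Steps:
T(K) = sqrt(-9 + K) (T(K) = sqrt(K - 9) = sqrt(-9 + K))
t = 686 (t = ((-2 - 5)**2*(-1))*(-14) = ((-7)**2*(-1))*(-14) = (49*(-1))*(-14) = -49*(-14) = 686)
(t + T(147)) - 2630 = (686 + sqrt(-9 + 147)) - 2630 = (686 + sqrt(138)) - 2630 = -1944 + sqrt(138)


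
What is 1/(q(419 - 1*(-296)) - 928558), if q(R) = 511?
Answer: -1/928047 ≈ -1.0775e-6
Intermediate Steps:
1/(q(419 - 1*(-296)) - 928558) = 1/(511 - 928558) = 1/(-928047) = -1/928047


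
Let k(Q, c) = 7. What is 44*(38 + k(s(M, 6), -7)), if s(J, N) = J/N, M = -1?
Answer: 1980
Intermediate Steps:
44*(38 + k(s(M, 6), -7)) = 44*(38 + 7) = 44*45 = 1980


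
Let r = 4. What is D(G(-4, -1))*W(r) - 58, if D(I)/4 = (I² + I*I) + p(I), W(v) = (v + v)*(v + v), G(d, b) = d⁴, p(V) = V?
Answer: 33619910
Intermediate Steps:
W(v) = 4*v² (W(v) = (2*v)*(2*v) = 4*v²)
D(I) = 4*I + 8*I² (D(I) = 4*((I² + I*I) + I) = 4*((I² + I²) + I) = 4*(2*I² + I) = 4*(I + 2*I²) = 4*I + 8*I²)
D(G(-4, -1))*W(r) - 58 = (4*(-4)⁴*(1 + 2*(-4)⁴))*(4*4²) - 58 = (4*256*(1 + 2*256))*(4*16) - 58 = (4*256*(1 + 512))*64 - 58 = (4*256*513)*64 - 58 = 525312*64 - 58 = 33619968 - 58 = 33619910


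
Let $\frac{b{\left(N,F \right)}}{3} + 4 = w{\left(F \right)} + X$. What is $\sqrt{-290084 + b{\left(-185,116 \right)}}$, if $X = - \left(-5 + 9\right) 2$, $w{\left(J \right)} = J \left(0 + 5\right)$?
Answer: $2 i \sqrt{72095} \approx 537.01 i$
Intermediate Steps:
$w{\left(J \right)} = 5 J$ ($w{\left(J \right)} = J 5 = 5 J$)
$X = -8$ ($X = - 4 \cdot 2 = \left(-1\right) 8 = -8$)
$b{\left(N,F \right)} = -36 + 15 F$ ($b{\left(N,F \right)} = -12 + 3 \left(5 F - 8\right) = -12 + 3 \left(-8 + 5 F\right) = -12 + \left(-24 + 15 F\right) = -36 + 15 F$)
$\sqrt{-290084 + b{\left(-185,116 \right)}} = \sqrt{-290084 + \left(-36 + 15 \cdot 116\right)} = \sqrt{-290084 + \left(-36 + 1740\right)} = \sqrt{-290084 + 1704} = \sqrt{-288380} = 2 i \sqrt{72095}$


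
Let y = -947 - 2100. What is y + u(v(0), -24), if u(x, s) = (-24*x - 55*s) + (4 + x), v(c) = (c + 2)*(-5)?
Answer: -1493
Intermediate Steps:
v(c) = -10 - 5*c (v(c) = (2 + c)*(-5) = -10 - 5*c)
u(x, s) = 4 - 55*s - 23*x (u(x, s) = (-55*s - 24*x) + (4 + x) = 4 - 55*s - 23*x)
y = -3047
y + u(v(0), -24) = -3047 + (4 - 55*(-24) - 23*(-10 - 5*0)) = -3047 + (4 + 1320 - 23*(-10 + 0)) = -3047 + (4 + 1320 - 23*(-10)) = -3047 + (4 + 1320 + 230) = -3047 + 1554 = -1493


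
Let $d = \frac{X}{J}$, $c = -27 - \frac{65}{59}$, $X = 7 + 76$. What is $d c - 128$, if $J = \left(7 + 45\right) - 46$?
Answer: $- \frac{91463}{177} \approx -516.74$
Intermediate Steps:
$X = 83$
$J = 6$ ($J = 52 - 46 = 6$)
$c = - \frac{1658}{59}$ ($c = -27 - \frac{65}{59} = - \frac{1658}{59} \approx -28.102$)
$d = \frac{83}{6} \approx 13.833$
$d c - 128 = \frac{83}{6} \left(- \frac{1658}{59}\right) - 128 = - \frac{68807}{177} - 128 = - \frac{91463}{177}$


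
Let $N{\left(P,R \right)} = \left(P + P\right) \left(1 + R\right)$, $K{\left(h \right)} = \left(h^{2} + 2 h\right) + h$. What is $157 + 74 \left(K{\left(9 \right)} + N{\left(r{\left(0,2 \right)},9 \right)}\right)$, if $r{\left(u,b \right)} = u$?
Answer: $8149$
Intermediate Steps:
$K{\left(h \right)} = h^{2} + 3 h$
$N{\left(P,R \right)} = 2 P \left(1 + R\right)$
$157 + 74 \left(K{\left(9 \right)} + N{\left(r{\left(0,2 \right)},9 \right)}\right) = 157 + 74 \left(9 \left(3 + 9\right) + 2 \cdot 0 \left(1 + 9\right)\right) = 157 + 74 \left(9 \cdot 12 + 2 \cdot 0 \cdot 10\right) = 157 + 74 \left(108 + 0\right) = 157 + 74 \cdot 108 = 157 + 7992 = 8149$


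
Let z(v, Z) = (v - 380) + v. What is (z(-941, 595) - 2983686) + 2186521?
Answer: -799427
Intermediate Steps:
z(v, Z) = -380 + 2*v (z(v, Z) = (-380 + v) + v = -380 + 2*v)
(z(-941, 595) - 2983686) + 2186521 = ((-380 + 2*(-941)) - 2983686) + 2186521 = ((-380 - 1882) - 2983686) + 2186521 = (-2262 - 2983686) + 2186521 = -2985948 + 2186521 = -799427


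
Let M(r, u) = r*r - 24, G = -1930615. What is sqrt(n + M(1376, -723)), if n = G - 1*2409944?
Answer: 7*I*sqrt(49943) ≈ 1564.4*I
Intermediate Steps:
M(r, u) = -24 + r**2 (M(r, u) = r**2 - 24 = -24 + r**2)
n = -4340559 (n = -1930615 - 1*2409944 = -1930615 - 2409944 = -4340559)
sqrt(n + M(1376, -723)) = sqrt(-4340559 + (-24 + 1376**2)) = sqrt(-4340559 + (-24 + 1893376)) = sqrt(-4340559 + 1893352) = sqrt(-2447207) = 7*I*sqrt(49943)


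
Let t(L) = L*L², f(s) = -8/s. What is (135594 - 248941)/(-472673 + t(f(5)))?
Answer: 14168375/59084637 ≈ 0.23980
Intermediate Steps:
t(L) = L³
(135594 - 248941)/(-472673 + t(f(5))) = (135594 - 248941)/(-472673 + (-8/5)³) = -113347/(-472673 + (-8*⅕)³) = -113347/(-472673 + (-8/5)³) = -113347/(-472673 - 512/125) = -113347/(-59084637/125) = -113347*(-125/59084637) = 14168375/59084637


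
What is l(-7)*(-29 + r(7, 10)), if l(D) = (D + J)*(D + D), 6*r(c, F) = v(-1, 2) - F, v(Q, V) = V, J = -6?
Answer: -16562/3 ≈ -5520.7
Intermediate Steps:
r(c, F) = ⅓ - F/6 (r(c, F) = (2 - F)/6 = ⅓ - F/6)
l(D) = 2*D*(-6 + D) (l(D) = (D - 6)*(D + D) = (-6 + D)*(2*D) = 2*D*(-6 + D))
l(-7)*(-29 + r(7, 10)) = (2*(-7)*(-6 - 7))*(-29 + (⅓ - ⅙*10)) = (2*(-7)*(-13))*(-29 + (⅓ - 5/3)) = 182*(-29 - 4/3) = 182*(-91/3) = -16562/3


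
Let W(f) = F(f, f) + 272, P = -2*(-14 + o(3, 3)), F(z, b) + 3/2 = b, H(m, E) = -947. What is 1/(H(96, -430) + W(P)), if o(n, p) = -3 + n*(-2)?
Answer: -2/1261 ≈ -0.0015860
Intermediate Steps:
o(n, p) = -3 - 2*n
F(z, b) = -3/2 + b
P = 46 (P = -2*(-14 + (-3 - 2*3)) = -2*(-14 + (-3 - 6)) = -2*(-14 - 9) = -2*(-23) = 46)
W(f) = 541/2 + f (W(f) = (-3/2 + f) + 272 = 541/2 + f)
1/(H(96, -430) + W(P)) = 1/(-947 + (541/2 + 46)) = 1/(-947 + 633/2) = 1/(-1261/2) = -2/1261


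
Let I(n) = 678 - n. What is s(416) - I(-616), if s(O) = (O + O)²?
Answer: 690930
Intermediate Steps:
s(O) = 4*O² (s(O) = (2*O)² = 4*O²)
s(416) - I(-616) = 4*416² - (678 - 1*(-616)) = 4*173056 - (678 + 616) = 692224 - 1*1294 = 692224 - 1294 = 690930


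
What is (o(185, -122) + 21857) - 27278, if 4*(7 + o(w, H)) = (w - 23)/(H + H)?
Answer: -2648945/488 ≈ -5428.2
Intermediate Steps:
o(w, H) = -7 + (-23 + w)/(8*H) (o(w, H) = -7 + ((w - 23)/(H + H))/4 = -7 + ((-23 + w)/((2*H)))/4 = -7 + ((-23 + w)*(1/(2*H)))/4 = -7 + ((-23 + w)/(2*H))/4 = -7 + (-23 + w)/(8*H))
(o(185, -122) + 21857) - 27278 = ((⅛)*(-23 + 185 - 56*(-122))/(-122) + 21857) - 27278 = ((⅛)*(-1/122)*(-23 + 185 + 6832) + 21857) - 27278 = ((⅛)*(-1/122)*6994 + 21857) - 27278 = (-3497/488 + 21857) - 27278 = 10662719/488 - 27278 = -2648945/488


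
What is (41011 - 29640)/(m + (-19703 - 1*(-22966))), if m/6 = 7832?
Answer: 11371/50255 ≈ 0.22627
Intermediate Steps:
m = 46992 (m = 6*7832 = 46992)
(41011 - 29640)/(m + (-19703 - 1*(-22966))) = (41011 - 29640)/(46992 + (-19703 - 1*(-22966))) = 11371/(46992 + (-19703 + 22966)) = 11371/(46992 + 3263) = 11371/50255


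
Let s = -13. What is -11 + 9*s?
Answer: -128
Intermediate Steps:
-11 + 9*s = -11 + 9*(-13) = -11 - 117 = -128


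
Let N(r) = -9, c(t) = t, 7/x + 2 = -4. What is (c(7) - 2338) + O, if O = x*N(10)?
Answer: -4641/2 ≈ -2320.5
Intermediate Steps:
x = -7/6 (x = 7/(-2 - 4) = 7/(-6) = 7*(-⅙) = -7/6 ≈ -1.1667)
O = 21/2 (O = -7/6*(-9) = 21/2 ≈ 10.500)
(c(7) - 2338) + O = (7 - 2338) + 21/2 = -2331 + 21/2 = -4641/2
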